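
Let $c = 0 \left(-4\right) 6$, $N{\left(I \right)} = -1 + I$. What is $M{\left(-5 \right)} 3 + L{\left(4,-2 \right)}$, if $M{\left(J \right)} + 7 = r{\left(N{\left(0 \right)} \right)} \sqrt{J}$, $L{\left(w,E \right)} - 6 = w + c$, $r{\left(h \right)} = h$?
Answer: $-11 - 3 i \sqrt{5} \approx -11.0 - 6.7082 i$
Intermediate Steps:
$c = 0$ ($c = 0 \cdot 6 = 0$)
$L{\left(w,E \right)} = 6 + w$ ($L{\left(w,E \right)} = 6 + \left(w + 0\right) = 6 + w$)
$M{\left(J \right)} = -7 - \sqrt{J}$ ($M{\left(J \right)} = -7 + \left(-1 + 0\right) \sqrt{J} = -7 - \sqrt{J}$)
$M{\left(-5 \right)} 3 + L{\left(4,-2 \right)} = \left(-7 - \sqrt{-5}\right) 3 + \left(6 + 4\right) = \left(-7 - i \sqrt{5}\right) 3 + 10 = \left(-21 - 3 i \sqrt{5}\right) + 10 = -11 - 3 i \sqrt{5}$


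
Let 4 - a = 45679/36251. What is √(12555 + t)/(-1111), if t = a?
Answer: -√16502565568130/40274861 ≈ -0.10087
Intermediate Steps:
a = 99325/36251 (a = 4 - 45679/36251 = 99325/36251 ≈ 2.7399)
t = 99325/36251 ≈ 2.7399
√(12555 + t)/(-1111) = √(12555 + 99325/36251)/(-1111) = √(455230630/36251)*(-1/1111) = (√16502565568130/36251)*(-1/1111) = -√16502565568130/40274861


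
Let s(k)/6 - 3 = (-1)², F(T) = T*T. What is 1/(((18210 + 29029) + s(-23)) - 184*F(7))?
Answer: 1/38247 ≈ 2.6146e-5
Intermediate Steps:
F(T) = T²
s(k) = 24 (s(k) = 18 + 6*(-1)² = 18 + 6*1 = 18 + 6 = 24)
1/(((18210 + 29029) + s(-23)) - 184*F(7)) = 1/(((18210 + 29029) + 24) - 184*7²) = 1/((47239 + 24) - 184*49) = 1/(47263 - 9016) = 1/38247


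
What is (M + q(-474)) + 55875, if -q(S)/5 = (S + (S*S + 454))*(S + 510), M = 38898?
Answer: -40343307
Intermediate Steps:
q(S) = -5*(510 + S)*(454 + S + S²) (q(S) = -5*(S + (S*S + 454))*(S + 510) = -5*(S + (S² + 454))*(510 + S) = -5*(S + (454 + S²))*(510 + S) = -5*(454 + S + S²)*(510 + S) = -5*(510 + S)*(454 + S + S²))
(M + q(-474)) + 55875 = (38898 + (-1157700 - 4820*(-474) - 2555*(-474)² - 5*(-474)³)) + 55875 = (38898 + (-1157700 + 2284680 - 2555*224676 - 5*(-106496424))) + 55875 = (38898 + (-1157700 + 2284680 - 574047180 + 532482120)) + 55875 = (38898 - 40438080) + 55875 = -40399182 + 55875 = -40343307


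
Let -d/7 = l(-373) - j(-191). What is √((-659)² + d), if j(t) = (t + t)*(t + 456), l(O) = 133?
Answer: 2*I*√68815 ≈ 524.65*I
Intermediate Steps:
j(t) = 2*t*(456 + t) (j(t) = (2*t)*(456 + t) = 2*t*(456 + t))
d = -709541 (d = -7*(133 - 2*(-191)*(456 - 191)) = -7*(133 - 2*(-191)*265) = -7*(133 - 1*(-101230)) = -7*(133 + 101230) = -7*101363 = -709541)
√((-659)² + d) = √((-659)² - 709541) = √(434281 - 709541) = √(-275260) = 2*I*√68815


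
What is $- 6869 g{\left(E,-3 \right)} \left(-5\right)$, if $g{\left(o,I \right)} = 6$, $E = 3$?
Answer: $206070$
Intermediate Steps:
$- 6869 g{\left(E,-3 \right)} \left(-5\right) = - 6869 \cdot 6 \left(-5\right) = \left(-6869\right) \left(-30\right) = 206070$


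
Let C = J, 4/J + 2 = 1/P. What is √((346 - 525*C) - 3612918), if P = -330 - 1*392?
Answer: 2*I*√260932517/17 ≈ 1900.4*I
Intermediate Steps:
P = -722 (P = -330 - 392 = -722)
J = -2888/1445 (J = 4/(-2 + 1/(-722)) = 4/(-2 - 1/722) = 4/(-1445/722) = 4*(-722/1445) = -2888/1445 ≈ -1.9986)
C = -2888/1445 ≈ -1.9986
√((346 - 525*C) - 3612918) = √((346 - 525*(-2888/1445)) - 3612918) = √((346 + 303240/289) - 3612918) = √(403234/289 - 3612918) = √(-1043730068/289) = 2*I*√260932517/17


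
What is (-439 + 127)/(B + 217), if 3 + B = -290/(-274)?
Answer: -14248/9821 ≈ -1.4508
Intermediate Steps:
B = -266/137 (B = -3 - 290/(-274) = -3 - 290*(-1/274) = -3 + 145/137 = -266/137 ≈ -1.9416)
(-439 + 127)/(B + 217) = (-439 + 127)/(-266/137 + 217) = -312/29463/137 = -312*137/29463 = -14248/9821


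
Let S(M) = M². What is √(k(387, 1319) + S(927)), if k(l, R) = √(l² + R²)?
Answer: √(859329 + √1889530) ≈ 927.74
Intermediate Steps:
k(l, R) = √(R² + l²)
√(k(387, 1319) + S(927)) = √(√(1319² + 387²) + 927²) = √(√(1739761 + 149769) + 859329) = √(√1889530 + 859329) = √(859329 + √1889530)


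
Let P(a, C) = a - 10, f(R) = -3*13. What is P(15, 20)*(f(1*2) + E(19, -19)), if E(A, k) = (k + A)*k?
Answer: -195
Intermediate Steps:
f(R) = -39
P(a, C) = -10 + a
E(A, k) = k*(A + k) (E(A, k) = (A + k)*k = k*(A + k))
P(15, 20)*(f(1*2) + E(19, -19)) = (-10 + 15)*(-39 - 19*(19 - 19)) = 5*(-39 - 19*0) = 5*(-39 + 0) = 5*(-39) = -195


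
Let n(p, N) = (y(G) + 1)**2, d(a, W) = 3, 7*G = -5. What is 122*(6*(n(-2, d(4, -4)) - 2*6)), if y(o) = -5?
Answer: 2928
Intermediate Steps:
G = -5/7 (G = (1/7)*(-5) = -5/7 ≈ -0.71429)
n(p, N) = 16 (n(p, N) = (-5 + 1)**2 = (-4)**2 = 16)
122*(6*(n(-2, d(4, -4)) - 2*6)) = 122*(6*(16 - 2*6)) = 122*(6*(16 - 12)) = 122*(6*4) = 122*24 = 2928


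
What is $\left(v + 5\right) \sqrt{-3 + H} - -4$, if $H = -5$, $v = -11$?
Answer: $4 - 12 i \sqrt{2} \approx 4.0 - 16.971 i$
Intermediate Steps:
$\left(v + 5\right) \sqrt{-3 + H} - -4 = \left(-11 + 5\right) \sqrt{-3 - 5} - -4 = - 6 \sqrt{-8} + 4 = - 6 \cdot 2 i \sqrt{2} + 4 = - 12 i \sqrt{2} + 4 = 4 - 12 i \sqrt{2}$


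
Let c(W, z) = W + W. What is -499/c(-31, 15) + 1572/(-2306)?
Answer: 526615/71486 ≈ 7.3667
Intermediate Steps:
c(W, z) = 2*W
-499/c(-31, 15) + 1572/(-2306) = -499/(2*(-31)) + 1572/(-2306) = -499/(-62) + 1572*(-1/2306) = -499*(-1/62) - 786/1153 = 499/62 - 786/1153 = 526615/71486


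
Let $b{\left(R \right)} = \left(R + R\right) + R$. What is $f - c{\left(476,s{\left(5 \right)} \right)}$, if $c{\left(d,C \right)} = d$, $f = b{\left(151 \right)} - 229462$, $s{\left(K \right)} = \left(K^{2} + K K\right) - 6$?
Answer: $-229485$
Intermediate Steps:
$b{\left(R \right)} = 3 R$ ($b{\left(R \right)} = 2 R + R = 3 R$)
$s{\left(K \right)} = -6 + 2 K^{2}$ ($s{\left(K \right)} = \left(K^{2} + K^{2}\right) - 6 = 2 K^{2} - 6 = -6 + 2 K^{2}$)
$f = -229009$ ($f = 3 \cdot 151 - 229462 = 453 - 229462 = -229009$)
$f - c{\left(476,s{\left(5 \right)} \right)} = -229009 - 476 = -229485$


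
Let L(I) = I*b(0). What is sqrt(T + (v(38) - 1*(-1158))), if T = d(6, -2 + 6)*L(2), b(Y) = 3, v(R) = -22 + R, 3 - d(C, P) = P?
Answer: 4*sqrt(73) ≈ 34.176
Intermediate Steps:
d(C, P) = 3 - P
L(I) = 3*I (L(I) = I*3 = 3*I)
T = -6 (T = (3 - (-2 + 6))*(3*2) = (3 - 1*4)*6 = (3 - 4)*6 = -1*6 = -6)
sqrt(T + (v(38) - 1*(-1158))) = sqrt(-6 + ((-22 + 38) - 1*(-1158))) = sqrt(-6 + (16 + 1158)) = sqrt(-6 + 1174) = sqrt(1168) = 4*sqrt(73)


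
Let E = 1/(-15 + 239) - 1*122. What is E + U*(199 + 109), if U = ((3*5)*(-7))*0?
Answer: -27327/224 ≈ -122.00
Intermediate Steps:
U = 0 (U = (15*(-7))*0 = -105*0 = 0)
E = -27327/224 (E = 1/224 - 122 = -27327/224 ≈ -122.00)
E + U*(199 + 109) = -27327/224 + 0*(199 + 109) = -27327/224 + 0*308 = -27327/224 + 0 = -27327/224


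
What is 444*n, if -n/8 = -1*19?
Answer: 67488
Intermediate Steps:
n = 152 (n = -(-8)*19 = -8*(-19) = 152)
444*n = 444*152 = 67488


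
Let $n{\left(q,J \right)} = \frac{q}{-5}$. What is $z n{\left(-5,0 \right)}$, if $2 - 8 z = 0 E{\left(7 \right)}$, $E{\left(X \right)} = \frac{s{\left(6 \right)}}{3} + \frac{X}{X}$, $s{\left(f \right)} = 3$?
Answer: $\frac{1}{4} \approx 0.25$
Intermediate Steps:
$n{\left(q,J \right)} = - \frac{q}{5}$ ($n{\left(q,J \right)} = q \left(- \frac{1}{5}\right) = - \frac{q}{5}$)
$E{\left(X \right)} = 2$ ($E{\left(X \right)} = \frac{3}{3} + \frac{X}{X} = 3 \cdot \frac{1}{3} + 1 = 1 + 1 = 2$)
$z = \frac{1}{4}$ ($z = \frac{1}{4} - \frac{0 \cdot 2}{8} = \frac{1}{4} - 0 = \frac{1}{4} + 0 = \frac{1}{4} \approx 0.25$)
$z n{\left(-5,0 \right)} = \frac{\left(- \frac{1}{5}\right) \left(-5\right)}{4} = \frac{1}{4} \cdot 1 = \frac{1}{4}$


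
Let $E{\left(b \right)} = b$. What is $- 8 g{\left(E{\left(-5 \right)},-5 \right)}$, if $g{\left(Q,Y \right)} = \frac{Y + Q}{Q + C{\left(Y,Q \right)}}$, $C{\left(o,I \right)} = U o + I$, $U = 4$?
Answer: $- \frac{8}{3} \approx -2.6667$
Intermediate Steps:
$C{\left(o,I \right)} = I + 4 o$ ($C{\left(o,I \right)} = 4 o + I = I + 4 o$)
$g{\left(Q,Y \right)} = \frac{Q + Y}{2 Q + 4 Y}$ ($g{\left(Q,Y \right)} = \frac{Y + Q}{Q + \left(Q + 4 Y\right)} = \frac{Q + Y}{2 Q + 4 Y}$)
$- 8 g{\left(E{\left(-5 \right)},-5 \right)} = - 8 \frac{-5 - 5}{2 \left(-5 + 2 \left(-5\right)\right)} = - 8 \cdot \frac{1}{2} \frac{1}{-5 - 10} \left(-10\right) = - 8 \cdot \frac{1}{2} \frac{1}{-15} \left(-10\right) = - 8 \cdot \frac{1}{2} \left(- \frac{1}{15}\right) \left(-10\right) = \left(-8\right) \frac{1}{3} = - \frac{8}{3}$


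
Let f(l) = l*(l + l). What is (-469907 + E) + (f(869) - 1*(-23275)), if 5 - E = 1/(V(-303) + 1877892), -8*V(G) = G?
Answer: 15980356947097/15023439 ≈ 1.0637e+6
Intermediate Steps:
V(G) = -G/8
f(l) = 2*l² (f(l) = l*(2*l) = 2*l²)
E = 75117187/15023439 (E = 5 - 1/(-⅛*(-303) + 1877892) = 5 - 1/(303/8 + 1877892) = 5 - 1/15023439/8 = 5 - 1*8/15023439 = 5 - 8/15023439 = 75117187/15023439 ≈ 5.0000)
(-469907 + E) + (f(869) - 1*(-23275)) = (-469907 + 75117187/15023439) + (2*869² - 1*(-23275)) = -7059544032986/15023439 + (2*755161 + 23275) = -7059544032986/15023439 + (1510322 + 23275) = -7059544032986/15023439 + 1533597 = 15980356947097/15023439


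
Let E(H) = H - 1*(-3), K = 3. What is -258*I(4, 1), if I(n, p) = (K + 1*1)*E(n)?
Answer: -7224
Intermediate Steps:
E(H) = 3 + H (E(H) = H + 3 = 3 + H)
I(n, p) = 12 + 4*n (I(n, p) = (3 + 1*1)*(3 + n) = (3 + 1)*(3 + n) = 4*(3 + n) = 12 + 4*n)
-258*I(4, 1) = -258*(12 + 4*4) = -258*(12 + 16) = -258*28 = -7224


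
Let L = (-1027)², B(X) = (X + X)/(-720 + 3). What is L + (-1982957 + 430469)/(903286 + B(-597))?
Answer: 28462574034572/26985719 ≈ 1.0547e+6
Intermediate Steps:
B(X) = -2*X/717 (B(X) = (2*X)/(-717) = (2*X)*(-1/717) = -2*X/717)
L = 1054729
L + (-1982957 + 430469)/(903286 + B(-597)) = 1054729 + (-1982957 + 430469)/(903286 - 2/717*(-597)) = 1054729 - 1552488/(903286 + 398/239) = 1054729 - 1552488/215885752/239 = 1054729 - 1552488*239/215885752 = 1054729 - 46380579/26985719 = 28462574034572/26985719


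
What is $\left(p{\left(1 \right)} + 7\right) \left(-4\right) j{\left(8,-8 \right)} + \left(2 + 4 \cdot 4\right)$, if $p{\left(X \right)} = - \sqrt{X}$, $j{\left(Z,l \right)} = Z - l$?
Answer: $-366$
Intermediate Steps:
$\left(p{\left(1 \right)} + 7\right) \left(-4\right) j{\left(8,-8 \right)} + \left(2 + 4 \cdot 4\right) = \left(- \sqrt{1} + 7\right) \left(-4\right) \left(8 - -8\right) + \left(2 + 4 \cdot 4\right) = \left(\left(-1\right) 1 + 7\right) \left(-4\right) \left(8 + 8\right) + \left(2 + 16\right) = \left(-1 + 7\right) \left(-4\right) 16 + 18 = 6 \left(-4\right) 16 + 18 = \left(-24\right) 16 + 18 = -384 + 18 = -366$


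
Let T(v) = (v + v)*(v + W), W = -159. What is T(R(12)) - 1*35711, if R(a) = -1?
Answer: -35391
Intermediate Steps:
T(v) = 2*v*(-159 + v) (T(v) = (v + v)*(v - 159) = (2*v)*(-159 + v) = 2*v*(-159 + v))
T(R(12)) - 1*35711 = 2*(-1)*(-159 - 1) - 1*35711 = 2*(-1)*(-160) - 35711 = 320 - 35711 = -35391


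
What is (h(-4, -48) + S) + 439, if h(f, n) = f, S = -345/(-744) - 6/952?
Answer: 12851219/29512 ≈ 435.46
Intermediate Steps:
S = 13499/29512 (S = -345*(-1/744) - 6*1/952 = 115/248 - 3/476 = 13499/29512 ≈ 0.45741)
(h(-4, -48) + S) + 439 = (-4 + 13499/29512) + 439 = -104549/29512 + 439 = 12851219/29512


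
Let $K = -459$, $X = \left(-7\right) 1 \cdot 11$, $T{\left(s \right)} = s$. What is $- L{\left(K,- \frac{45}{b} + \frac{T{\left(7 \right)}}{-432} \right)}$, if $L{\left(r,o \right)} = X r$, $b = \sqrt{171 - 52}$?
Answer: $-35343$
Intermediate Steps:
$b = \sqrt{119} \approx 10.909$
$X = -77$ ($X = \left(-7\right) 11 = -77$)
$L{\left(r,o \right)} = - 77 r$
$- L{\left(K,- \frac{45}{b} + \frac{T{\left(7 \right)}}{-432} \right)} = - \left(-77\right) \left(-459\right) = \left(-1\right) 35343 = -35343$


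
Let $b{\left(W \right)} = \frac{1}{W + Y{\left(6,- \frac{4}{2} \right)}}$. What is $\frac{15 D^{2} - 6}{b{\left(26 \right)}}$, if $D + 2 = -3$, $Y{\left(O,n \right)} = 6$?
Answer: $11808$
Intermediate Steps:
$D = -5$ ($D = -2 - 3 = -5$)
$b{\left(W \right)} = \frac{1}{6 + W}$ ($b{\left(W \right)} = \frac{1}{W + 6} = \frac{1}{6 + W}$)
$\frac{15 D^{2} - 6}{b{\left(26 \right)}} = \frac{15 \left(-5\right)^{2} - 6}{\frac{1}{6 + 26}} = \frac{15 \cdot 25 - 6}{\frac{1}{32}} = \left(375 - 6\right) \frac{1}{\frac{1}{32}} = 369 \cdot 32 = 11808$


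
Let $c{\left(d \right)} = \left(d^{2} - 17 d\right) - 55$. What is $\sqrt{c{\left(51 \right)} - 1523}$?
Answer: $2 \sqrt{39} \approx 12.49$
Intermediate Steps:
$c{\left(d \right)} = -55 + d^{2} - 17 d$
$\sqrt{c{\left(51 \right)} - 1523} = \sqrt{\left(-55 + 51^{2} - 867\right) - 1523} = \sqrt{\left(-55 + 2601 - 867\right) - 1523} = \sqrt{1679 - 1523} = \sqrt{156} = 2 \sqrt{39}$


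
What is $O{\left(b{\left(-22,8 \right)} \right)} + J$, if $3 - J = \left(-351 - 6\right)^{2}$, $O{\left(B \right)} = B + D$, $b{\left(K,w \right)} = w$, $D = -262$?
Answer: $-127700$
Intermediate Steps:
$O{\left(B \right)} = -262 + B$ ($O{\left(B \right)} = B - 262 = -262 + B$)
$J = -127446$ ($J = 3 - \left(-351 - 6\right)^{2} = 3 - \left(-357\right)^{2} = 3 - 127449 = -127446$)
$O{\left(b{\left(-22,8 \right)} \right)} + J = \left(-262 + 8\right) - 127446 = -254 - 127446 = -127700$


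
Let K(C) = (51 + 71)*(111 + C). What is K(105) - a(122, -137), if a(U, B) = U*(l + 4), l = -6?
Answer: 26596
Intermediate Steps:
a(U, B) = -2*U (a(U, B) = U*(-6 + 4) = U*(-2) = -2*U)
K(C) = 13542 + 122*C (K(C) = 122*(111 + C) = 13542 + 122*C)
K(105) - a(122, -137) = (13542 + 122*105) - (-2)*122 = (13542 + 12810) - 1*(-244) = 26352 + 244 = 26596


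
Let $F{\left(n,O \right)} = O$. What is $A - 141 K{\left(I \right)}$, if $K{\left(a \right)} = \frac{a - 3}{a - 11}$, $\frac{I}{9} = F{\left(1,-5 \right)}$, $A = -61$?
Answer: $- \frac{1273}{7} \approx -181.86$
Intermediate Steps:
$I = -45$ ($I = 9 \left(-5\right) = -45$)
$K{\left(a \right)} = \frac{-3 + a}{-11 + a}$
$A - 141 K{\left(I \right)} = -61 - 141 \frac{-3 - 45}{-11 - 45} = -61 - 141 \frac{1}{-56} \left(-48\right) = -61 - 141 \left(\left(- \frac{1}{56}\right) \left(-48\right)\right) = -61 - \frac{846}{7} = - \frac{1273}{7}$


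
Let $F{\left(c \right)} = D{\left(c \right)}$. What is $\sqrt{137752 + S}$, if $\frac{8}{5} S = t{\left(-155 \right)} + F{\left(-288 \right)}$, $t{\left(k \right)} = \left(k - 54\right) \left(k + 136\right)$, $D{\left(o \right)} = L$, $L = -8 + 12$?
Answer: $\frac{\sqrt{2243782}}{4} \approx 374.48$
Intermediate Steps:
$L = 4$
$D{\left(o \right)} = 4$
$F{\left(c \right)} = 4$
$t{\left(k \right)} = \left(-54 + k\right) \left(136 + k\right)$
$S = \frac{19875}{8}$ ($S = \frac{5 \left(\left(-7344 + \left(-155\right)^{2} + 82 \left(-155\right)\right) + 4\right)}{8} = \frac{5 \left(\left(-7344 + 24025 - 12710\right) + 4\right)}{8} = \frac{5 \left(3971 + 4\right)}{8} = \frac{5}{8} \cdot 3975 = \frac{19875}{8} \approx 2484.4$)
$\sqrt{137752 + S} = \sqrt{137752 + \frac{19875}{8}} = \sqrt{\frac{1121891}{8}} = \frac{\sqrt{2243782}}{4}$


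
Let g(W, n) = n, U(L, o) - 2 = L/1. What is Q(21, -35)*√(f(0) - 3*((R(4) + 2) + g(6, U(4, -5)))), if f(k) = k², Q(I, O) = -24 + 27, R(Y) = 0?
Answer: 6*I*√6 ≈ 14.697*I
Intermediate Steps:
U(L, o) = 2 + L (U(L, o) = 2 + L/1 = 2 + L*1 = 2 + L)
Q(I, O) = 3
Q(21, -35)*√(f(0) - 3*((R(4) + 2) + g(6, U(4, -5)))) = 3*√(0² - 3*((0 + 2) + (2 + 4))) = 3*√(0 - 3*(2 + 6)) = 3*√(0 - 3*8) = 3*√(0 - 24) = 3*√(-24) = 3*(2*I*√6) = 6*I*√6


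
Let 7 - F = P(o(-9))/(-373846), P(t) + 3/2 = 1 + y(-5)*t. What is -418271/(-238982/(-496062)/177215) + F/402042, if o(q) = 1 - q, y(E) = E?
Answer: -1842201374173032790163768649/11973141073954808 ≈ -1.5386e+11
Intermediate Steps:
P(t) = -½ - 5*t (P(t) = -3/2 + (1 - 5*t) = -½ - 5*t)
F = 5233743/747692 (F = 7 - (-½ - 5*(1 - 1*(-9)))/(-373846) = 7 - (-½ - 5*(1 + 9))*(-1)/373846 = 7 - (-½ - 5*10)*(-1)/373846 = 7 - (-½ - 50)*(-1)/373846 = 7 - (-101)*(-1)/(2*373846) = 7 - 1*101/747692 = 7 - 101/747692 = 5233743/747692 ≈ 6.9999)
-418271/(-238982/(-496062)/177215) + F/402042 = -418271/(-238982/(-496062)/177215) + (5233743/747692)/402042 = -418271/(-238982*(-1/496062)*(1/177215)) + (5233743/747692)*(1/402042) = -418271/((119491/248031)*(1/177215)) + 1744581/100201195688 = -418271/119491/43954813665 + 1744581/100201195688 = -418271*43954813665/119491 + 1744581/100201195688 = -18385023866473215/119491 + 1744581/100201195688 = -1842201374173032790163768649/11973141073954808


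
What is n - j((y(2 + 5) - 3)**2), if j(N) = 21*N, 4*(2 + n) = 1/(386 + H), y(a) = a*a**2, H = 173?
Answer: -5428118071/2236 ≈ -2.4276e+6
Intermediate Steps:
y(a) = a**3
n = -4471/2236 (n = -2 + 1/(4*(386 + 173)) = -2 + (1/4)/559 = -2 + (1/4)*(1/559) = -2 + 1/2236 = -4471/2236 ≈ -1.9996)
n - j((y(2 + 5) - 3)**2) = -4471/2236 - 21*((2 + 5)**3 - 3)**2 = -4471/2236 - 21*(7**3 - 3)**2 = -4471/2236 - 21*(343 - 3)**2 = -4471/2236 - 21*340**2 = -4471/2236 - 21*115600 = -4471/2236 - 1*2427600 = -4471/2236 - 2427600 = -5428118071/2236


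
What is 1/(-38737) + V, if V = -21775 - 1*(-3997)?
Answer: -688666387/38737 ≈ -17778.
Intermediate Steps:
V = -17778 (V = -21775 + 3997 = -17778)
1/(-38737) + V = 1/(-38737) - 17778 = -1/38737 - 17778 = -688666387/38737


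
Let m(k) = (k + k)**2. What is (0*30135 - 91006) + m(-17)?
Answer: -89850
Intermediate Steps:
m(k) = 4*k**2 (m(k) = (2*k)**2 = 4*k**2)
(0*30135 - 91006) + m(-17) = (0*30135 - 91006) + 4*(-17)**2 = (0 - 91006) + 4*289 = -91006 + 1156 = -89850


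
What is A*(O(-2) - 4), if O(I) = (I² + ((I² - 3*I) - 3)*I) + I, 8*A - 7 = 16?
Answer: -46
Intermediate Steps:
A = 23/8 (A = 7/8 + (⅛)*16 = 7/8 + 2 = 23/8 ≈ 2.8750)
O(I) = I + I² + I*(-3 + I² - 3*I) (O(I) = (I² + (-3 + I² - 3*I)*I) + I = (I² + I*(-3 + I² - 3*I)) + I = I + I² + I*(-3 + I² - 3*I))
A*(O(-2) - 4) = 23*(-2*(-2 + (-2)² - 2*(-2)) - 4)/8 = 23*(-2*(-2 + 4 + 4) - 4)/8 = 23*(-2*6 - 4)/8 = 23*(-12 - 4)/8 = (23/8)*(-16) = -46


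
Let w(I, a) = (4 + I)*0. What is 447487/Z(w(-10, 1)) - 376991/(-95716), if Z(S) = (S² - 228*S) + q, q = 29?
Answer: 42842598431/2775764 ≈ 15435.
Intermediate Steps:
w(I, a) = 0
Z(S) = 29 + S² - 228*S (Z(S) = (S² - 228*S) + 29 = 29 + S² - 228*S)
447487/Z(w(-10, 1)) - 376991/(-95716) = 447487/(29 + 0² - 228*0) - 376991/(-95716) = 447487/(29 + 0 + 0) - 376991*(-1/95716) = 447487/29 + 376991/95716 = 42842598431/2775764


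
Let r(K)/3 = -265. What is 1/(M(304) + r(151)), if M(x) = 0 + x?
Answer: -1/491 ≈ -0.0020367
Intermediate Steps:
r(K) = -795 (r(K) = 3*(-265) = -795)
M(x) = x
1/(M(304) + r(151)) = 1/(304 - 795) = 1/(-491) = -1/491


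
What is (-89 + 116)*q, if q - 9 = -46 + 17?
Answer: -540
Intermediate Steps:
q = -20 (q = 9 + (-46 + 17) = 9 - 29 = -20)
(-89 + 116)*q = (-89 + 116)*(-20) = 27*(-20) = -540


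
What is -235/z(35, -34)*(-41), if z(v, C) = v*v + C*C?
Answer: 9635/2381 ≈ 4.0466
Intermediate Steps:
z(v, C) = C**2 + v**2 (z(v, C) = v**2 + C**2 = C**2 + v**2)
-235/z(35, -34)*(-41) = -235/((-34)**2 + 35**2)*(-41) = -235/(1156 + 1225)*(-41) = -235/2381*(-41) = 9635/2381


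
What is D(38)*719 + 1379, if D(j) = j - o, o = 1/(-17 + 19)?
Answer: 56683/2 ≈ 28342.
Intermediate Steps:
o = ½ (o = 1/2 = ½ ≈ 0.50000)
D(j) = -½ + j (D(j) = j - 1*½ = j - ½ = -½ + j)
D(38)*719 + 1379 = (-½ + 38)*719 + 1379 = (75/2)*719 + 1379 = 53925/2 + 1379 = 56683/2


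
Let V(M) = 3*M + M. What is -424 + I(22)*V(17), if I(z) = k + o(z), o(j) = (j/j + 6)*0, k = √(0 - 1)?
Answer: -424 + 68*I ≈ -424.0 + 68.0*I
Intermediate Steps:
k = I (k = √(-1) = I ≈ 1.0*I)
o(j) = 0 (o(j) = (1 + 6)*0 = 7*0 = 0)
V(M) = 4*M
I(z) = I (I(z) = I + 0 = I)
-424 + I(22)*V(17) = -424 + I*(4*17) = -424 + I*68 = -424 + 68*I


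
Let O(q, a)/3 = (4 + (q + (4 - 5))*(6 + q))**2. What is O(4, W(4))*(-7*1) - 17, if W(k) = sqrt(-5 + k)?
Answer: -24293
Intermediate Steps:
O(q, a) = 3*(4 + (-1 + q)*(6 + q))**2 (O(q, a) = 3*(4 + (q + (4 - 5))*(6 + q))**2 = 3*(4 + (q - 1)*(6 + q))**2 = 3*(4 + (-1 + q)*(6 + q))**2)
O(4, W(4))*(-7*1) - 17 = (3*(-2 + 4**2 + 5*4)**2)*(-7*1) - 17 = (3*(-2 + 16 + 20)**2)*(-7) - 17 = (3*34**2)*(-7) - 17 = (3*1156)*(-7) - 17 = 3468*(-7) - 17 = -24276 - 17 = -24293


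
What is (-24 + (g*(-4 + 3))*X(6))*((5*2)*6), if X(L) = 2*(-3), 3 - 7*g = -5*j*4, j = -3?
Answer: -30600/7 ≈ -4371.4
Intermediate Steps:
g = -57/7 (g = 3/7 - (-5*(-3))*4/7 = 3/7 - 15*4/7 = 3/7 - ⅐*60 = 3/7 - 60/7 = -57/7 ≈ -8.1429)
X(L) = -6
(-24 + (g*(-4 + 3))*X(6))*((5*2)*6) = (-24 - 57*(-4 + 3)/7*(-6))*((5*2)*6) = (-24 - 57/7*(-1)*(-6))*(10*6) = (-24 + (57/7)*(-6))*60 = (-24 - 342/7)*60 = -510/7*60 = -30600/7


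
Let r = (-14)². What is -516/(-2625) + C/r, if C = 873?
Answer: 113941/24500 ≈ 4.6507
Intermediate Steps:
r = 196
-516/(-2625) + C/r = -516/(-2625) + 873/196 = -516*(-1/2625) + 873*(1/196) = 172/875 + 873/196 = 113941/24500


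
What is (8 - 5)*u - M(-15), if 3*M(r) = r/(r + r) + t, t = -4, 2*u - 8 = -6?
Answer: 25/6 ≈ 4.1667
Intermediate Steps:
u = 1 (u = 4 + (½)*(-6) = 4 - 3 = 1)
M(r) = -7/6 (M(r) = (r/(r + r) - 4)/3 = (r/((2*r)) - 4)/3 = ((1/(2*r))*r - 4)/3 = (½ - 4)/3 = (⅓)*(-7/2) = -7/6)
(8 - 5)*u - M(-15) = (8 - 5)*1 - 1*(-7/6) = 3*1 + 7/6 = 3 + 7/6 = 25/6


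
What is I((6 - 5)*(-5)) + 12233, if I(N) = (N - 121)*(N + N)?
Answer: 13493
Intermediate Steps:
I(N) = 2*N*(-121 + N) (I(N) = (-121 + N)*(2*N) = 2*N*(-121 + N))
I((6 - 5)*(-5)) + 12233 = 2*((6 - 5)*(-5))*(-121 + (6 - 5)*(-5)) + 12233 = 2*(1*(-5))*(-121 + 1*(-5)) + 12233 = 2*(-5)*(-121 - 5) + 12233 = 2*(-5)*(-126) + 12233 = 1260 + 12233 = 13493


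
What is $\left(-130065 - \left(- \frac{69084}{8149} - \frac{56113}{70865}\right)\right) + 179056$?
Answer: $\frac{28296620957532}{577478885} \approx 49000.0$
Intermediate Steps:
$\left(-130065 - \left(- \frac{69084}{8149} - \frac{56113}{70865}\right)\right) + 179056 = \left(-130065 - - \frac{5352902497}{577478885}\right) + 179056 = \left(-130065 + \left(\frac{56113}{70865} + \frac{69084}{8149}\right)\right) + 179056 = \left(-130065 + \frac{5352902497}{577478885}\right) + 179056 = - \frac{75104438275028}{577478885} + 179056 = \frac{28296620957532}{577478885}$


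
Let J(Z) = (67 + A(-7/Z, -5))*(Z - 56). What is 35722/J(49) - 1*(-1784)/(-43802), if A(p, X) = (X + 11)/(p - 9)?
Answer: -2277125156/29588251 ≈ -76.960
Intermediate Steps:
A(p, X) = (11 + X)/(-9 + p)
J(Z) = (-56 + Z)*(67 + 6/(-9 - 7/Z)) (J(Z) = (67 + (11 - 5)/(-9 - 7/Z))*(Z - 56) = (67 + 6/(-9 - 7/Z))*(-56 + Z) = (-56 + Z)*(67 + 6/(-9 - 7/Z)))
35722/J(49) - 1*(-1784)/(-43802) = 35722/(((-26264 - 32963*49 + 597*49²)/(7 + 9*49))) - 1*(-1784)/(-43802) = 35722/(((-26264 - 1615187 + 597*2401)/(7 + 441))) + 1784*(-1/43802) = 35722/(((-26264 - 1615187 + 1433397)/448)) - 892/21901 = 35722/(((1/448)*(-208054))) - 892/21901 = 35722/(-14861/32) - 892/21901 = 35722*(-32/14861) - 892/21901 = -1143104/14861 - 892/21901 = -2277125156/29588251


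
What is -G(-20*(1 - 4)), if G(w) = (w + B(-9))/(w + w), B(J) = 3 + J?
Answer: -9/20 ≈ -0.45000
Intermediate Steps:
G(w) = (-6 + w)/(2*w) (G(w) = (w + (3 - 9))/(w + w) = (w - 6)/((2*w)) = (-6 + w)*(1/(2*w)) = (-6 + w)/(2*w))
-G(-20*(1 - 4)) = -(-6 - 20*(1 - 4))/(2*((-20*(1 - 4)))) = -(-6 - 20*(-3))/(2*((-20*(-3)))) = -(-6 + 60)/(2*60) = -54/(2*60) = -1*9/20 = -9/20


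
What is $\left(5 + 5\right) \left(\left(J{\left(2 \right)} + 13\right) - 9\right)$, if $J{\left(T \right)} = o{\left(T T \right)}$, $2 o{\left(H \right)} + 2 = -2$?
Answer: $20$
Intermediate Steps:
$o{\left(H \right)} = -2$ ($o{\left(H \right)} = -1 + \frac{1}{2} \left(-2\right) = -1 - 1 = -2$)
$J{\left(T \right)} = -2$
$\left(5 + 5\right) \left(\left(J{\left(2 \right)} + 13\right) - 9\right) = \left(5 + 5\right) \left(\left(-2 + 13\right) - 9\right) = 10 \left(11 - 9\right) = 10 \cdot 2 = 20$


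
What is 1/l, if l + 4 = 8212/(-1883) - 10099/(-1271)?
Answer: -2393293/994207 ≈ -2.4072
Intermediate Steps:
l = -994207/2393293 (l = -4 + (8212/(-1883) - 10099/(-1271)) = -4 + (8212*(-1/1883) - 10099*(-1/1271)) = -4 + (-8212/1883 + 10099/1271) = -4 + 8578965/2393293 = -994207/2393293 ≈ -0.41541)
1/l = 1/(-994207/2393293) = -2393293/994207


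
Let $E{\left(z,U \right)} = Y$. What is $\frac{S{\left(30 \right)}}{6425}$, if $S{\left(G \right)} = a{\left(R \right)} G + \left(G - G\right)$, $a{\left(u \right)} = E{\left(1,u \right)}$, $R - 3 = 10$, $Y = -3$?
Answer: $- \frac{18}{1285} \approx -0.014008$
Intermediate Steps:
$E{\left(z,U \right)} = -3$
$R = 13$ ($R = 3 + 10 = 13$)
$a{\left(u \right)} = -3$
$S{\left(G \right)} = - 3 G$ ($S{\left(G \right)} = - 3 G + \left(G - G\right) = - 3 G + 0 = - 3 G$)
$\frac{S{\left(30 \right)}}{6425} = \frac{\left(-3\right) 30}{6425} = \left(-90\right) \frac{1}{6425} = - \frac{18}{1285}$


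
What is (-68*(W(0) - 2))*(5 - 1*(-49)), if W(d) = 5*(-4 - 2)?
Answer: 117504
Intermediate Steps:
W(d) = -30 (W(d) = 5*(-6) = -30)
(-68*(W(0) - 2))*(5 - 1*(-49)) = (-68*(-30 - 2))*(5 - 1*(-49)) = (-68*(-32))*(5 + 49) = -17*(-128)*54 = 2176*54 = 117504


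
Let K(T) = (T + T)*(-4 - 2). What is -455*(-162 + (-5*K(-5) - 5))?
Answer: 212485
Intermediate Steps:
K(T) = -12*T (K(T) = (2*T)*(-6) = -12*T)
-455*(-162 + (-5*K(-5) - 5)) = -455*(-162 + (-(-60)*(-5) - 5)) = -455*(-162 + (-5*60 - 5)) = -455*(-162 + (-300 - 5)) = -455*(-162 - 305) = -455*(-467) = 212485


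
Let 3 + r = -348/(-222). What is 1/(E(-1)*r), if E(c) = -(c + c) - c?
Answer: -37/159 ≈ -0.23270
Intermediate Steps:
E(c) = -3*c (E(c) = -2*c - c = -3*c)
r = -53/37 (r = -3 - 348/(-222) = -3 - 348*(-1/222) = -3 + 58/37 = -53/37 ≈ -1.4324)
1/(E(-1)*r) = 1/(-3*(-1)*(-53/37)) = 1/(3*(-53/37)) = 1/(-159/37) = -37/159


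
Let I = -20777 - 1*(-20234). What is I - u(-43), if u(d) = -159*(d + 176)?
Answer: 20604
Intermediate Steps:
I = -543 (I = -20777 + 20234 = -543)
u(d) = -27984 - 159*d (u(d) = -159*(176 + d) = -27984 - 159*d)
I - u(-43) = -543 - (-27984 - 159*(-43)) = -543 - (-27984 + 6837) = -543 - 1*(-21147) = -543 + 21147 = 20604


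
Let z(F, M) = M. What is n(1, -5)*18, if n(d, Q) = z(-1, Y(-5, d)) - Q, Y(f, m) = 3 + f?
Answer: 54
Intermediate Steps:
n(d, Q) = -2 - Q (n(d, Q) = (3 - 5) - Q = -2 - Q)
n(1, -5)*18 = (-2 - 1*(-5))*18 = (-2 + 5)*18 = 3*18 = 54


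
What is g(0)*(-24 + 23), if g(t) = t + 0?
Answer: 0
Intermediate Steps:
g(t) = t
g(0)*(-24 + 23) = 0*(-24 + 23) = 0*(-1) = 0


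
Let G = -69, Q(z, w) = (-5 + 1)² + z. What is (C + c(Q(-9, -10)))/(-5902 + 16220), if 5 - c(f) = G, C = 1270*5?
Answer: 292/469 ≈ 0.62260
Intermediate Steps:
Q(z, w) = 16 + z (Q(z, w) = (-4)² + z = 16 + z)
C = 6350
c(f) = 74 (c(f) = 5 - 1*(-69) = 5 + 69 = 74)
(C + c(Q(-9, -10)))/(-5902 + 16220) = (6350 + 74)/(-5902 + 16220) = 6424/10318 = 6424*(1/10318) = 292/469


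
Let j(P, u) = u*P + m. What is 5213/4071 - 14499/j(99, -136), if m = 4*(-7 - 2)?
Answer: 4792627/2035500 ≈ 2.3545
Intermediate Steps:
m = -36 (m = 4*(-9) = -36)
j(P, u) = -36 + P*u (j(P, u) = u*P - 36 = P*u - 36 = -36 + P*u)
5213/4071 - 14499/j(99, -136) = 5213/4071 - 14499/(-36 + 99*(-136)) = 5213*(1/4071) - 14499/(-36 - 13464) = 5213/4071 - 14499/(-13500) = 5213/4071 - 14499*(-1/13500) = 5213/4071 + 537/500 = 4792627/2035500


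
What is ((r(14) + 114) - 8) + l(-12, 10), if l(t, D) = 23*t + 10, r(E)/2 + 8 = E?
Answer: -148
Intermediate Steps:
r(E) = -16 + 2*E
l(t, D) = 10 + 23*t
((r(14) + 114) - 8) + l(-12, 10) = (((-16 + 2*14) + 114) - 8) + (10 + 23*(-12)) = (((-16 + 28) + 114) - 8) + (10 - 276) = ((12 + 114) - 8) - 266 = (126 - 8) - 266 = 118 - 266 = -148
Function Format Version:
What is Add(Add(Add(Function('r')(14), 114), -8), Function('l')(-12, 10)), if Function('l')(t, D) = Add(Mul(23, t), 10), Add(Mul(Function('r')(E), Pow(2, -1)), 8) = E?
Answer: -148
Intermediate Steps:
Function('r')(E) = Add(-16, Mul(2, E))
Function('l')(t, D) = Add(10, Mul(23, t))
Add(Add(Add(Function('r')(14), 114), -8), Function('l')(-12, 10)) = Add(Add(Add(Add(-16, Mul(2, 14)), 114), -8), Add(10, Mul(23, -12))) = Add(Add(Add(Add(-16, 28), 114), -8), Add(10, -276)) = Add(Add(Add(12, 114), -8), -266) = Add(Add(126, -8), -266) = Add(118, -266) = -148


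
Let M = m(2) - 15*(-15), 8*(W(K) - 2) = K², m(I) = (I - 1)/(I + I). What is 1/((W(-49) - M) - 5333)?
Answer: -8/42049 ≈ -0.00019025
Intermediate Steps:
m(I) = (-1 + I)/(2*I) (m(I) = (-1 + I)/((2*I)) = (-1 + I)*(1/(2*I)) = (-1 + I)/(2*I))
W(K) = 2 + K²/8
M = 901/4 (M = (½)*(-1 + 2)/2 - 15*(-15) = (½)*(½)*1 + 225 = ¼ + 225 = 901/4 ≈ 225.25)
1/((W(-49) - M) - 5333) = 1/(((2 + (⅛)*(-49)²) - 1*901/4) - 5333) = 1/(((2 + (⅛)*2401) - 901/4) - 5333) = 1/(((2 + 2401/8) - 901/4) - 5333) = 1/((2417/8 - 901/4) - 5333) = 1/(615/8 - 5333) = 1/(-42049/8) = -8/42049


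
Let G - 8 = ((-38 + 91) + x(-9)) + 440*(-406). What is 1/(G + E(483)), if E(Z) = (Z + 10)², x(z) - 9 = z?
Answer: 1/64470 ≈ 1.5511e-5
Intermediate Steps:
x(z) = 9 + z
E(Z) = (10 + Z)²
G = -178579 (G = 8 + (((-38 + 91) + (9 - 9)) + 440*(-406)) = 8 + ((53 + 0) - 178640) = 8 + (53 - 178640) = 8 - 178587 = -178579)
1/(G + E(483)) = 1/(-178579 + (10 + 483)²) = 1/(-178579 + 493²) = 1/(-178579 + 243049) = 1/64470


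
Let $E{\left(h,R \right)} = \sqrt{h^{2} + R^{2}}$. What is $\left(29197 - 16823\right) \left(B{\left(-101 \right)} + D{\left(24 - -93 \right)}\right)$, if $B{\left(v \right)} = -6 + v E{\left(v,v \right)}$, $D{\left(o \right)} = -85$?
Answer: $-1126034 - 126227174 \sqrt{2} \approx -1.7964 \cdot 10^{8}$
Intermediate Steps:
$E{\left(h,R \right)} = \sqrt{R^{2} + h^{2}}$
$B{\left(v \right)} = -6 + v \sqrt{2} \sqrt{v^{2}}$ ($B{\left(v \right)} = -6 + v \sqrt{v^{2} + v^{2}} = -6 + v \sqrt{2 v^{2}} = -6 + v \sqrt{2} \sqrt{v^{2}}$)
$\left(29197 - 16823\right) \left(B{\left(-101 \right)} + D{\left(24 - -93 \right)}\right) = \left(29197 - 16823\right) \left(\left(-6 - 101 \sqrt{2} \sqrt{\left(-101\right)^{2}}\right) - 85\right) = 12374 \left(\left(-6 - 101 \sqrt{2} \sqrt{10201}\right) - 85\right) = 12374 \left(\left(-6 - 101 \sqrt{2} \cdot 101\right) - 85\right) = 12374 \left(\left(-6 - 10201 \sqrt{2}\right) - 85\right) = 12374 \left(-91 - 10201 \sqrt{2}\right) = -1126034 - 126227174 \sqrt{2}$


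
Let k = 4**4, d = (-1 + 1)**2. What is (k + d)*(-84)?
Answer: -21504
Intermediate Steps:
d = 0 (d = 0**2 = 0)
k = 256
(k + d)*(-84) = (256 + 0)*(-84) = 256*(-84) = -21504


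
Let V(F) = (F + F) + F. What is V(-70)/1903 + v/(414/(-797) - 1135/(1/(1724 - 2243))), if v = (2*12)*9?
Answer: -32754705618/297809598691 ≈ -0.10999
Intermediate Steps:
V(F) = 3*F (V(F) = 2*F + F = 3*F)
v = 216 (v = 24*9 = 216)
V(-70)/1903 + v/(414/(-797) - 1135/(1/(1724 - 2243))) = (3*(-70))/1903 + 216/(414/(-797) - 1135/(1/(1724 - 2243))) = -210*1/1903 + 216/(414*(-1/797) - 1135/(1/(-519))) = -210/1903 + 216/(-414/797 - 1135/(-1/519)) = -210/1903 + 216/(-414/797 - 1135*(-519)) = -210/1903 + 216/(-414/797 + 589065) = -210/1903 + 216/(469484391/797) = -210/1903 + 216*(797/469484391) = -210/1903 + 57384/156494797 = -32754705618/297809598691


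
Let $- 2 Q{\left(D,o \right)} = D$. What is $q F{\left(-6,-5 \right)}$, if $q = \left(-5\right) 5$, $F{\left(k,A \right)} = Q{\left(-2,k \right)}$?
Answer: $-25$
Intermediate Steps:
$Q{\left(D,o \right)} = - \frac{D}{2}$
$F{\left(k,A \right)} = 1$ ($F{\left(k,A \right)} = \left(- \frac{1}{2}\right) \left(-2\right) = 1$)
$q = -25$
$q F{\left(-6,-5 \right)} = \left(-25\right) 1 = -25$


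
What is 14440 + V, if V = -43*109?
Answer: 9753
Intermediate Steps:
V = -4687
14440 + V = 14440 - 4687 = 9753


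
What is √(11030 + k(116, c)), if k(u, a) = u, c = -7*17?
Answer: √11146 ≈ 105.57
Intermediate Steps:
c = -119
√(11030 + k(116, c)) = √(11030 + 116) = √11146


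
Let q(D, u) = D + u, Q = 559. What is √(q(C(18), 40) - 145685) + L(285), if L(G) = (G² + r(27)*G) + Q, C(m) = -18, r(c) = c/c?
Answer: 82069 + I*√145663 ≈ 82069.0 + 381.66*I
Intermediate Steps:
r(c) = 1
L(G) = 559 + G + G² (L(G) = (G² + 1*G) + 559 = (G² + G) + 559 = (G + G²) + 559 = 559 + G + G²)
√(q(C(18), 40) - 145685) + L(285) = √((-18 + 40) - 145685) + (559 + 285 + 285²) = √(22 - 145685) + (559 + 285 + 81225) = √(-145663) + 82069 = I*√145663 + 82069 = 82069 + I*√145663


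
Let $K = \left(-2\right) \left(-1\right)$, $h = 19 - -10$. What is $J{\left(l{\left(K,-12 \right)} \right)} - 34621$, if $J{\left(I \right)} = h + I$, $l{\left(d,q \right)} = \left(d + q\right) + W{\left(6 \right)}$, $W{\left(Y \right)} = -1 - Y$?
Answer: $-34609$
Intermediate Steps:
$h = 29$ ($h = 19 + 10 = 29$)
$K = 2$
$l{\left(d,q \right)} = -7 + d + q$ ($l{\left(d,q \right)} = \left(d + q\right) - 7 = -7 + d + q$)
$J{\left(I \right)} = 29 + I$
$J{\left(l{\left(K,-12 \right)} \right)} - 34621 = \left(29 - 17\right) - 34621 = 12 - 34621 = -34609$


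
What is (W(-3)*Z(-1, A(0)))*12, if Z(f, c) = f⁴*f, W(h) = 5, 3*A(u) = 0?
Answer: -60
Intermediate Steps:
A(u) = 0 (A(u) = (⅓)*0 = 0)
Z(f, c) = f⁵
(W(-3)*Z(-1, A(0)))*12 = (5*(-1)⁵)*12 = (5*(-1))*12 = -5*12 = -60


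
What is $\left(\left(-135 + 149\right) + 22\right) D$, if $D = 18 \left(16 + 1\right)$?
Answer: $11016$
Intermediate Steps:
$D = 306$ ($D = 18 \cdot 17 = 306$)
$\left(\left(-135 + 149\right) + 22\right) D = \left(\left(-135 + 149\right) + 22\right) 306 = \left(14 + 22\right) 306 = 36 \cdot 306 = 11016$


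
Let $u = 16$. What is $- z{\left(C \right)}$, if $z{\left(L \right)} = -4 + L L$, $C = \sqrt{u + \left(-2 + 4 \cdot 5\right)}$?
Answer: $-30$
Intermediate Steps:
$C = \sqrt{34}$ ($C = \sqrt{16 + \left(-2 + 4 \cdot 5\right)} = \sqrt{16 + \left(-2 + 20\right)} = \sqrt{16 + 18} = \sqrt{34} \approx 5.8309$)
$z{\left(L \right)} = -4 + L^{2}$
$- z{\left(C \right)} = - (-4 + \left(\sqrt{34}\right)^{2}) = - (-4 + 34) = \left(-1\right) 30 = -30$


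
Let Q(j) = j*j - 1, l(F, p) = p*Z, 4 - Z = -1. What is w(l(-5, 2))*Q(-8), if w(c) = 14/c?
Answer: 441/5 ≈ 88.200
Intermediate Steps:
Z = 5 (Z = 4 - 1*(-1) = 4 + 1 = 5)
l(F, p) = 5*p (l(F, p) = p*5 = 5*p)
Q(j) = -1 + j**2 (Q(j) = j**2 - 1 = -1 + j**2)
w(l(-5, 2))*Q(-8) = (14/((5*2)))*(-1 + (-8)**2) = (14/10)*(-1 + 64) = (14*(1/10))*63 = (7/5)*63 = 441/5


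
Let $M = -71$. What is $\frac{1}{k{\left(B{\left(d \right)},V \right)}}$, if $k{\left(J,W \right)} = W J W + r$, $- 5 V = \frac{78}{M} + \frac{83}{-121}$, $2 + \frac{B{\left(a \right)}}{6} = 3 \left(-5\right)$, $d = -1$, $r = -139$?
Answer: $- \frac{1845132025}{280447386697} \approx -0.0065792$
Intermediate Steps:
$B{\left(a \right)} = -102$ ($B{\left(a \right)} = -12 + 6 \cdot 3 \left(-5\right) = -12 + 6 \left(-15\right) = -12 - 90 = -102$)
$V = \frac{15331}{42955}$ ($V = - \frac{\frac{78}{-71} + \frac{83}{-121}}{5} = - \frac{78 \left(- \frac{1}{71}\right) + 83 \left(- \frac{1}{121}\right)}{5} = - \frac{- \frac{78}{71} - \frac{83}{121}}{5} = \left(- \frac{1}{5}\right) \left(- \frac{15331}{8591}\right) = \frac{15331}{42955} \approx 0.35691$)
$k{\left(J,W \right)} = -139 + J W^{2}$ ($k{\left(J,W \right)} = W J W - 139 = J W W - 139 = J W^{2} - 139 = -139 + J W^{2}$)
$\frac{1}{k{\left(B{\left(d \right)},V \right)}} = \frac{1}{-139 - 102 \left(\frac{15331}{42955}\right)^{2}} = \frac{1}{-139 - \frac{23974035222}{1845132025}} = \frac{1}{- \frac{280447386697}{1845132025}} = - \frac{1845132025}{280447386697}$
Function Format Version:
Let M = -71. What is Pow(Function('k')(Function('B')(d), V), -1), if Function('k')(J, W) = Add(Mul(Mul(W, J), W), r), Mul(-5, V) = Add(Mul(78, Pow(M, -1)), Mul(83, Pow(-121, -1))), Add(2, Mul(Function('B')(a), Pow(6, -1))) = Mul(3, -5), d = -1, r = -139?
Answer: Rational(-1845132025, 280447386697) ≈ -0.0065792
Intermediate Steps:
Function('B')(a) = -102 (Function('B')(a) = Add(-12, Mul(6, Mul(3, -5))) = Add(-12, Mul(6, -15)) = Add(-12, -90) = -102)
V = Rational(15331, 42955) (V = Mul(Rational(-1, 5), Add(Mul(78, Pow(-71, -1)), Mul(83, Pow(-121, -1)))) = Mul(Rational(-1, 5), Add(Mul(78, Rational(-1, 71)), Mul(83, Rational(-1, 121)))) = Mul(Rational(-1, 5), Add(Rational(-78, 71), Rational(-83, 121))) = Mul(Rational(-1, 5), Rational(-15331, 8591)) = Rational(15331, 42955) ≈ 0.35691)
Function('k')(J, W) = Add(-139, Mul(J, Pow(W, 2))) (Function('k')(J, W) = Add(Mul(Mul(W, J), W), -139) = Add(Mul(Mul(J, W), W), -139) = Add(Mul(J, Pow(W, 2)), -139) = Add(-139, Mul(J, Pow(W, 2))))
Pow(Function('k')(Function('B')(d), V), -1) = Pow(Add(-139, Mul(-102, Pow(Rational(15331, 42955), 2))), -1) = Pow(Add(-139, Mul(-102, Rational(235039561, 1845132025))), -1) = Pow(Add(-139, Rational(-23974035222, 1845132025)), -1) = Pow(Rational(-280447386697, 1845132025), -1) = Rational(-1845132025, 280447386697)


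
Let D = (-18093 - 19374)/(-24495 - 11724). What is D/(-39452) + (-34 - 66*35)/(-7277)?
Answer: 1116365684171/3466064178892 ≈ 0.32208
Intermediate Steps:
D = 12489/12073 (D = -37467/(-36219) = -37467*(-1/36219) = 12489/12073 ≈ 1.0345)
D/(-39452) + (-34 - 66*35)/(-7277) = (12489/12073)/(-39452) + (-34 - 66*35)/(-7277) = (12489/12073)*(-1/39452) + (-34 - 2310)*(-1/7277) = -12489/476303996 - 2344*(-1/7277) = -12489/476303996 + 2344/7277 = 1116365684171/3466064178892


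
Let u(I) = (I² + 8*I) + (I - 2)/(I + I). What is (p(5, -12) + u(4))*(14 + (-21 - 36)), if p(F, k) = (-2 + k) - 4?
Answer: -5203/4 ≈ -1300.8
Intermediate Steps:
p(F, k) = -6 + k
u(I) = I² + 8*I + (-2 + I)/(2*I) (u(I) = (I² + 8*I) + (-2 + I)/((2*I)) = (I² + 8*I) + (-2 + I)*(1/(2*I)) = (I² + 8*I) + (-2 + I)/(2*I) = I² + 8*I + (-2 + I)/(2*I))
(p(5, -12) + u(4))*(14 + (-21 - 36)) = ((-6 - 12) + (½ + 4² - 1/4 + 8*4))*(14 + (-21 - 36)) = (-18 + (½ + 16 - 1*¼ + 32))*(14 - 57) = (-18 + (½ + 16 - ¼ + 32))*(-43) = (-18 + 193/4)*(-43) = (121/4)*(-43) = -5203/4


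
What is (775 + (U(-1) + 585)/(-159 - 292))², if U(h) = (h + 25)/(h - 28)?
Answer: 102399908672656/171060241 ≈ 5.9862e+5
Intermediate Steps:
U(h) = (25 + h)/(-28 + h)
(775 + (U(-1) + 585)/(-159 - 292))² = (775 + ((25 - 1)/(-28 - 1) + 585)/(-159 - 292))² = (775 + (24/(-29) + 585)/(-451))² = (775 + (-1/29*24 + 585)*(-1/451))² = (775 + (-24/29 + 585)*(-1/451))² = (775 + (16941/29)*(-1/451))² = (775 - 16941/13079)² = (10119284/13079)² = 102399908672656/171060241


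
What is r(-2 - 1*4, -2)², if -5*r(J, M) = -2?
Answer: 4/25 ≈ 0.16000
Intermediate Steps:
r(J, M) = ⅖ (r(J, M) = -⅕*(-2) = ⅖)
r(-2 - 1*4, -2)² = (⅖)² = 4/25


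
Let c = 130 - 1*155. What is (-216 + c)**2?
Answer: 58081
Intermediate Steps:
c = -25 (c = 130 - 155 = -25)
(-216 + c)**2 = (-216 - 25)**2 = (-241)**2 = 58081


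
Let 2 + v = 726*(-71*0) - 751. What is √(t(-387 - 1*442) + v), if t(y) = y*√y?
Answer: √(-753 - 829*I*√829) ≈ 107.54 - 110.98*I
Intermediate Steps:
t(y) = y^(3/2)
v = -753 (v = -2 + (726*(-71*0) - 751) = -2 + (726*0 - 751) = -2 + (0 - 751) = -2 - 751 = -753)
√(t(-387 - 1*442) + v) = √((-387 - 1*442)^(3/2) - 753) = √((-387 - 442)^(3/2) - 753) = √((-829)^(3/2) - 753) = √(-829*I*√829 - 753) = √(-753 - 829*I*√829)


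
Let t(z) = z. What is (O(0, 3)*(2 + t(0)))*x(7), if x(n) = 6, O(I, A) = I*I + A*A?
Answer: 108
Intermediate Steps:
O(I, A) = A² + I² (O(I, A) = I² + A² = A² + I²)
(O(0, 3)*(2 + t(0)))*x(7) = ((3² + 0²)*(2 + 0))*6 = ((9 + 0)*2)*6 = (9*2)*6 = 18*6 = 108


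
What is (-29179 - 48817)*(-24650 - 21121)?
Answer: 3569954916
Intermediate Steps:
(-29179 - 48817)*(-24650 - 21121) = -77996*(-45771) = 3569954916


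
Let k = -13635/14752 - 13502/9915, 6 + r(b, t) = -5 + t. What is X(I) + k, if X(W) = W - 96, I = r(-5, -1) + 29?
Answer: -11889392849/146266080 ≈ -81.286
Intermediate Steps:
r(b, t) = -11 + t (r(b, t) = -6 + (-5 + t) = -11 + t)
I = 17 (I = (-11 - 1) + 29 = -12 + 29 = 17)
k = -334372529/146266080 (k = -13635*1/14752 - 13502*1/9915 = -13635/14752 - 13502/9915 = -334372529/146266080 ≈ -2.2861)
X(W) = -96 + W
X(I) + k = (-96 + 17) - 334372529/146266080 = -79 - 334372529/146266080 = -11889392849/146266080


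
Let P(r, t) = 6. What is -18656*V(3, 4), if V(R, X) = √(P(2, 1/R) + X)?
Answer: -18656*√10 ≈ -58995.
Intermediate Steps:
V(R, X) = √(6 + X)
-18656*V(3, 4) = -18656*√(6 + 4) = -18656*√10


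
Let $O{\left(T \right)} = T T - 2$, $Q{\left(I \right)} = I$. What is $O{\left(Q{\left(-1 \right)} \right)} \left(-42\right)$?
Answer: $42$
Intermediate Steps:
$O{\left(T \right)} = -2 + T^{2}$ ($O{\left(T \right)} = T^{2} - 2 = -2 + T^{2}$)
$O{\left(Q{\left(-1 \right)} \right)} \left(-42\right) = \left(-2 + \left(-1\right)^{2}\right) \left(-42\right) = \left(-2 + 1\right) \left(-42\right) = \left(-1\right) \left(-42\right) = 42$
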